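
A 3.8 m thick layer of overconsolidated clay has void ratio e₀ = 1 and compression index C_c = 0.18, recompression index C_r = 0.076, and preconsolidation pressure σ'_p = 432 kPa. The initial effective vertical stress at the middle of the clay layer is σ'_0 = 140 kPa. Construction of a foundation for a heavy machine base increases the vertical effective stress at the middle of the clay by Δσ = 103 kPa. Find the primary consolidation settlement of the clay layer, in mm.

S_c ≈ 34.6 mm

Final effective stress: σ'_f = 140 + 103 = 243 kPa.
σ'_f = 243 ≤ σ'_p = 432 kPa, so the clay remains overconsolidated and only the recompression index applies:
S_c = C_r·H/(1+e₀)·log₁₀(σ'_f/σ'_0) = 0.076×3.8/2×log₁₀(243/140)
    = 0.1444 × 0.23948 = 0.03458 m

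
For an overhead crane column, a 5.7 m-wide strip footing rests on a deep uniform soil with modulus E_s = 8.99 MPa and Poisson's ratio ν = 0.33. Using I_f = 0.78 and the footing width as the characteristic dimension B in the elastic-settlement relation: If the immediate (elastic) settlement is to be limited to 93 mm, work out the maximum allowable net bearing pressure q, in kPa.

E_s = 8.99 MPa = 8990 kPa.
S_e = q·B·(1−ν²)/E_s · I_f  ⇒  q = S_e·E_s / (B·(1−ν²)·I_f).
q = 0.093 × 8990 / (5.7 × 0.8911 × 0.78) = 211 kPa

q ≈ 211 kPa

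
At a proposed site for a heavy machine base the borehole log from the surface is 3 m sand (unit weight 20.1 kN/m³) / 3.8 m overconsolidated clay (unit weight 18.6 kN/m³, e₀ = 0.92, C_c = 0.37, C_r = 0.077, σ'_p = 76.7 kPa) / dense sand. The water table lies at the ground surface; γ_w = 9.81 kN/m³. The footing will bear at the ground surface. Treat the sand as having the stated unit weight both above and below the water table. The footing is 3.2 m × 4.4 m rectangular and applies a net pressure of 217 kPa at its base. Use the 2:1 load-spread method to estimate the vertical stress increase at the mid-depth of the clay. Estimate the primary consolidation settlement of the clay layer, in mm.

Mid-depth of clay below the ground surface: z = 3 + 3.8/2 = 4.9 m.
Total vertical stress at mid-clay: σ_v = 20.1×3 + 18.6×1.9 = 95.64 kPa.
Pore pressure: u = 9.81×(4.9 − 0) = 48.069 kPa.
Initial effective stress: σ'_0 = σ_v − u = 95.64 − 48.069 = 47.571 kPa.
Stress increase at mid-clay by the 2:1 spreading method:
Δσ = qBL/((B+z)(L+z)) = 217×3.2×4.4/((3.2+4.9)(4.4+4.9)) = 40.56 kPa
Final effective stress: σ'_f = 47.571 + 40.56 = 88.131 kPa.
σ'_f = 88.131 > σ'_p = 76.7 kPa, so the stress path crosses the preconsolidation pressure — recompression up to σ'_p, then virgin compression beyond:
S_c = H/(1+e₀)·[C_r·log₁₀(σ'_p/σ'_0) + C_c·log₁₀(σ'_f/σ'_p)]
    = 3.8/1.92 × [0.077×log₁₀(76.7/47.571) + 0.37×log₁₀(88.131/76.7)]
    = 1.9792 × [0.015974 + 0.022323] = 0.0758 m

S_c ≈ 75.8 mm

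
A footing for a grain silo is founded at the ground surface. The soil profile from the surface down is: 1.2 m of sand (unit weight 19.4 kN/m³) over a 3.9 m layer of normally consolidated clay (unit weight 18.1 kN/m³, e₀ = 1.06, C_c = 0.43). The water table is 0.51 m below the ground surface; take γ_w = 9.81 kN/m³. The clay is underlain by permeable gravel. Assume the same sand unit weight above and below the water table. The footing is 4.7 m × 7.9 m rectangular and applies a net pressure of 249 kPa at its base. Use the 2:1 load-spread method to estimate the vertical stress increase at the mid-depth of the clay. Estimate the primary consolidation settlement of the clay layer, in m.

S_c ≈ 0.513 m

Mid-depth of clay below the ground surface: z = 1.2 + 3.9/2 = 3.15 m.
Total vertical stress at mid-clay: σ_v = 19.4×1.2 + 18.1×1.95 = 58.575 kPa.
Pore pressure: u = 9.81×(3.15 − 0.51) = 25.898 kPa.
Initial effective stress: σ'_0 = σ_v − u = 58.575 − 25.898 = 32.677 kPa.
Stress increase at mid-clay by the 2:1 spreading method:
Δσ = qBL/((B+z)(L+z)) = 249×4.7×7.9/((4.7+3.15)(7.9+3.15)) = 106.58 kPa
Final effective stress: σ'_f = σ'_0 + Δσ = 32.677 + 106.58 = 139.26 kPa.
Normally consolidated clay, so the full stress increment lies on the virgin compression line:
S_c = C_c·H/(1+e₀)·log₁₀(σ'_f/σ'_0) = 0.43×3.9/(1+1.06)×log₁₀(139.26/32.677)
    = 0.81408 × 0.62958 = 0.5125 m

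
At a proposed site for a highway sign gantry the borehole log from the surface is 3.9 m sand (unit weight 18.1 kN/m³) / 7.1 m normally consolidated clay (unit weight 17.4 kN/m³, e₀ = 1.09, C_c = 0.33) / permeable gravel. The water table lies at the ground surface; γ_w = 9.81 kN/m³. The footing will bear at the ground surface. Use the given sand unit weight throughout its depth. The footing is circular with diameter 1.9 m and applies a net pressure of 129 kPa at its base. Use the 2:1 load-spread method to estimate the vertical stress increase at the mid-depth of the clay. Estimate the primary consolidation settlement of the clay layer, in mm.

Mid-depth of clay below the ground surface: z = 3.9 + 7.1/2 = 7.45 m.
Total vertical stress at mid-clay: σ_v = 18.1×3.9 + 17.4×3.55 = 132.36 kPa.
Pore pressure: u = 9.81×(7.45 − 0) = 73.085 kPa.
Initial effective stress: σ'_0 = σ_v − u = 132.36 − 73.085 = 59.275 kPa.
Stress increase at mid-clay by the 2:1 spreading method:
Δσ ≈ qD²/(D+z)² = 129×1.9²/(1.9+7.45)² = 5.3269 kPa
Final effective stress: σ'_f = σ'_0 + Δσ = 59.275 + 5.3269 = 64.602 kPa.
Normally consolidated clay, so the full stress increment lies on the virgin compression line:
S_c = C_c·H/(1+e₀)·log₁₀(σ'_f/σ'_0) = 0.33×7.1/(1+1.09)×log₁₀(64.602/59.275)
    = 1.1211 × 0.037374 = 0.0419 m

S_c ≈ 41.9 mm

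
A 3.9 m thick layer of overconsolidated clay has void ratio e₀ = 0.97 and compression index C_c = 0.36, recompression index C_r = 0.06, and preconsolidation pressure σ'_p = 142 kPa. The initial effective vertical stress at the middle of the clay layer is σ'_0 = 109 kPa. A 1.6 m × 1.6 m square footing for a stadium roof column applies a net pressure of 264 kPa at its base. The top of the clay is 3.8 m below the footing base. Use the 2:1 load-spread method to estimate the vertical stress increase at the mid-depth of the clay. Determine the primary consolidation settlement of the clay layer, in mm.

S_c ≈ 5.6 mm

Mid-depth of clay below the footing base: z = 3.8 + 3.9/2 = 5.75 m.
Stress increase at mid-clay by the 2:1 spreading method:
Δσ = qBL/((B+z)(L+z)) = 264×1.6×1.6/((1.6+5.75)(1.6+5.75)) = 12.51 kPa
Final effective stress: σ'_f = 109 + 12.51 = 121.51 kPa.
σ'_f = 121.51 ≤ σ'_p = 142 kPa, so the clay remains overconsolidated and only the recompression index applies:
S_c = C_r·H/(1+e₀)·log₁₀(σ'_f/σ'_0) = 0.06×3.9/1.97×log₁₀(121.51/109)
    = 0.11878 × 0.047186 = 0.005605 m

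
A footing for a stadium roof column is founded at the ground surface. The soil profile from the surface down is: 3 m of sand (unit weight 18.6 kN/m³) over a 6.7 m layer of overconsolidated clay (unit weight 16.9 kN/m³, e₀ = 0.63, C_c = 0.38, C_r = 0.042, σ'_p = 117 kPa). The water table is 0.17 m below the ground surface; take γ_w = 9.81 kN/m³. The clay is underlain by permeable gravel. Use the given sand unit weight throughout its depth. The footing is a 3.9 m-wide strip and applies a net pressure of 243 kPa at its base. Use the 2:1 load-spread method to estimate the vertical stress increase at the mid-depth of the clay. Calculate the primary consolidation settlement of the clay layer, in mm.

S_c ≈ 203 mm

Mid-depth of clay below the ground surface: z = 3 + 6.7/2 = 6.35 m.
Total vertical stress at mid-clay: σ_v = 18.6×3 + 16.9×3.35 = 112.41 kPa.
Pore pressure: u = 9.81×(6.35 − 0.17) = 60.626 kPa.
Initial effective stress: σ'_0 = σ_v − u = 112.41 − 60.626 = 51.784 kPa.
Stress increase at mid-clay by the 2:1 spreading method:
Δσ = qB/(B+z) = 243×3.9/(3.9+6.35) = 92.459 kPa
Final effective stress: σ'_f = 51.784 + 92.459 = 144.24 kPa.
σ'_f = 144.24 > σ'_p = 117 kPa, so the stress path crosses the preconsolidation pressure — recompression up to σ'_p, then virgin compression beyond:
S_c = H/(1+e₀)·[C_r·log₁₀(σ'_p/σ'_0) + C_c·log₁₀(σ'_f/σ'_p)]
    = 6.7/1.63 × [0.042×log₁₀(117/51.784) + 0.38×log₁₀(144.24/117)]
    = 4.1104 × [0.014868 + 0.034542] = 0.2031 m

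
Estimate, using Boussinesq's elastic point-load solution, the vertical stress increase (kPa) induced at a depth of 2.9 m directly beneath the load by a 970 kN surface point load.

Δσ_z ≈ 55.1 kPa

Boussinesq vertical stress below a point load on an elastic half-space:
Δσ_z = 3P/(2πz²) · [1 + (r/z)²]^(−5/2)
r/z = 0/2.9 = 0; [1+(r/z)²]^(−5/2) = 1.
Δσ_z = 3×970/(2π×2.9²) × 1 = 55.07 × 1 = 55.07 kPa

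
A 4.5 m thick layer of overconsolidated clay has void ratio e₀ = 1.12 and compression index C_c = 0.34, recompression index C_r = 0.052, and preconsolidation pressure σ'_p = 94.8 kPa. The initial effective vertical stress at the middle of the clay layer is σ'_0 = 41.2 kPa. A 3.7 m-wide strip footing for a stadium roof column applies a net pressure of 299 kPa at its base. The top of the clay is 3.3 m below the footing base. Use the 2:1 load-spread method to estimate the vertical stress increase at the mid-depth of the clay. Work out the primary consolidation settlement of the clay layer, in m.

Mid-depth of clay below the footing base: z = 3.3 + 4.5/2 = 5.55 m.
Stress increase at mid-clay by the 2:1 spreading method:
Δσ = qB/(B+z) = 299×3.7/(3.7+5.55) = 119.6 kPa
Final effective stress: σ'_f = 41.2 + 119.6 = 160.8 kPa.
σ'_f = 160.8 > σ'_p = 94.8 kPa, so the stress path crosses the preconsolidation pressure — recompression up to σ'_p, then virgin compression beyond:
S_c = H/(1+e₀)·[C_r·log₁₀(σ'_p/σ'_0) + C_c·log₁₀(σ'_f/σ'_p)]
    = 4.5/2.12 × [0.052×log₁₀(94.8/41.2) + 0.34×log₁₀(160.8/94.8)]
    = 2.1226 × [0.018819 + 0.078022] = 0.2056 m

S_c ≈ 0.206 m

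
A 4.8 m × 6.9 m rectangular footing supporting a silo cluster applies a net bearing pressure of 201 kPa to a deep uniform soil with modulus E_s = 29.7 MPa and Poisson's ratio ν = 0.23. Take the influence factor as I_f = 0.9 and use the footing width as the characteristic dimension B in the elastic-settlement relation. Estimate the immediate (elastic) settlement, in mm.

S_e ≈ 27.7 mm

Immediate (elastic) settlement: S_e = q·B·(1−ν²)/E_s · I_f.
E_s = 29.7 MPa = 29700 kPa.
S_e = 201 × 4.8 × (1 − 0.23²) / 29700 × 0.9
    = 201 × 4.8 × 0.9471 / 29700 × 0.9
    = 0.02769 m = 27.69 mm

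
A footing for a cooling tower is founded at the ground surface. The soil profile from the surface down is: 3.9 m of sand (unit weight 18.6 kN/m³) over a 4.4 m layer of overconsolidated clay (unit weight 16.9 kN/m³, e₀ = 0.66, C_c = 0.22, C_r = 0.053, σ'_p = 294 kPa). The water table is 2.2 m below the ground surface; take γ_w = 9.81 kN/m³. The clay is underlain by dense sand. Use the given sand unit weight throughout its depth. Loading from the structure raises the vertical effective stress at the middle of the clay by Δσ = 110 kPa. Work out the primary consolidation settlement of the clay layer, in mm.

S_c ≈ 56.9 mm

Mid-depth of clay below the ground surface: z = 3.9 + 4.4/2 = 6.1 m.
Total vertical stress at mid-clay: σ_v = 18.6×3.9 + 16.9×2.2 = 109.72 kPa.
Pore pressure: u = 9.81×(6.1 − 2.2) = 38.259 kPa.
Initial effective stress: σ'_0 = σ_v − u = 109.72 − 38.259 = 71.461 kPa.
Final effective stress: σ'_f = 71.461 + 110 = 181.46 kPa.
σ'_f = 181.46 ≤ σ'_p = 294 kPa, so the clay remains overconsolidated and only the recompression index applies:
S_c = C_r·H/(1+e₀)·log₁₀(σ'_f/σ'_0) = 0.053×4.4/1.66×log₁₀(181.46/71.461)
    = 0.14048 × 0.40471 = 0.05685 m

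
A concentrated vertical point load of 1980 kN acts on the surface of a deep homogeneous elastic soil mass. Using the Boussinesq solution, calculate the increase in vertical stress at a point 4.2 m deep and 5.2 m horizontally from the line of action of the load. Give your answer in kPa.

Boussinesq vertical stress below a point load on an elastic half-space:
Δσ_z = 3P/(2πz²) · [1 + (r/z)²]^(−5/2)
r/z = 5.2/4.2 = 1.2381; [1+(r/z)²]^(−5/2) = 0.097941.
Δσ_z = 3×1980/(2π×4.2²) × 0.097941 = 53.593 × 0.097941 = 5.249 kPa

Δσ_z ≈ 5.25 kPa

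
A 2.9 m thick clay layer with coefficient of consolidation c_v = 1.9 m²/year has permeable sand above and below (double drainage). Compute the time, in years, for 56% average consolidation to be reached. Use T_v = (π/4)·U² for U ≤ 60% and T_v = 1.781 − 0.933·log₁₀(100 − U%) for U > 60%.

t ≈ 0.273 years

Drainage path length: H_d = H/2 = 1.45 m (double drainage).
U ≤ 60%: T_v = (π/4)·U² = (π/4)×0.56² = 0.2463.
t = T_v·H_d²/c_v = 0.2463×1.45²/1.9 = 0.2726 years.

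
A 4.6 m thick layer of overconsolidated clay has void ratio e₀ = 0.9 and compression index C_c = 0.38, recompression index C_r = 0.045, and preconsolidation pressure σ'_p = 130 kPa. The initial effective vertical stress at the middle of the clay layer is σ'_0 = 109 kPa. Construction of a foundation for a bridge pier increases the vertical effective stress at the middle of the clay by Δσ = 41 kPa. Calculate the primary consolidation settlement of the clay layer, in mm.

S_c ≈ 65.5 mm

Final effective stress: σ'_f = 109 + 41 = 150 kPa.
σ'_f = 150 > σ'_p = 130 kPa, so the stress path crosses the preconsolidation pressure — recompression up to σ'_p, then virgin compression beyond:
S_c = H/(1+e₀)·[C_r·log₁₀(σ'_p/σ'_0) + C_c·log₁₀(σ'_f/σ'_p)]
    = 4.6/1.9 × [0.045×log₁₀(130/109) + 0.38×log₁₀(150/130)]
    = 2.4211 × [0.0034433 + 0.023616] = 0.06551 m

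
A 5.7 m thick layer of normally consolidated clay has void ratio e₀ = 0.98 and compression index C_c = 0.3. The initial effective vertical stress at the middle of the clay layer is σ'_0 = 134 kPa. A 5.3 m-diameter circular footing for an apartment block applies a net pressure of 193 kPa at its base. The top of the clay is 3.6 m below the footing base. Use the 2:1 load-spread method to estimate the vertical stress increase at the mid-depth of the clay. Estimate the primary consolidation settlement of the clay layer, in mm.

S_c ≈ 96.4 mm

Mid-depth of clay below the footing base: z = 3.6 + 5.7/2 = 6.45 m.
Stress increase at mid-clay by the 2:1 spreading method:
Δσ ≈ qD²/(D+z)² = 193×5.3²/(5.3+6.45)² = 39.268 kPa
Final effective stress: σ'_f = σ'_0 + Δσ = 134 + 39.268 = 173.27 kPa.
Normally consolidated clay, so the full stress increment lies on the virgin compression line:
S_c = C_c·H/(1+e₀)·log₁₀(σ'_f/σ'_0) = 0.3×5.7/(1+0.98)×log₁₀(173.27/134)
    = 0.86364 × 0.11162 = 0.0964 m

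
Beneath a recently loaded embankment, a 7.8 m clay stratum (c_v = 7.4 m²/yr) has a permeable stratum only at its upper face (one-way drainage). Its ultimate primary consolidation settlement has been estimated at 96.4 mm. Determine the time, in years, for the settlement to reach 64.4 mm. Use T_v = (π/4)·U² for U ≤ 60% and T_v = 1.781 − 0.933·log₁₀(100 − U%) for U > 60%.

Drainage path length: H_d = H = 7.8 m (single drainage).
U = S(t)/S_ult = 64.4/96.4 = 0.668.
U > 60%: T_v = 1.781 − 0.933·log₁₀(100 − 66.805) = 0.36184.
t = T_v·H_d²/c_v = 0.36184×7.8²/7.4 = 2.975 years.

t ≈ 2.97 years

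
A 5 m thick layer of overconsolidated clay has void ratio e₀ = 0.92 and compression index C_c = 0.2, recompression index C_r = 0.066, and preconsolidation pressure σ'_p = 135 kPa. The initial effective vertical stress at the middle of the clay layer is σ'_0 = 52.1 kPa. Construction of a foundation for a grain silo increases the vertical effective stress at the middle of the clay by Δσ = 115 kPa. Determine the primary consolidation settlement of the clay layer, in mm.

S_c ≈ 119 mm

Final effective stress: σ'_f = 52.1 + 115 = 167.1 kPa.
σ'_f = 167.1 > σ'_p = 135 kPa, so the stress path crosses the preconsolidation pressure — recompression up to σ'_p, then virgin compression beyond:
S_c = H/(1+e₀)·[C_r·log₁₀(σ'_p/σ'_0) + C_c·log₁₀(σ'_f/σ'_p)]
    = 5/1.92 × [0.066×log₁₀(135/52.1) + 0.2×log₁₀(167.1/135)]
    = 2.6042 × [0.027291 + 0.018529] = 0.1193 m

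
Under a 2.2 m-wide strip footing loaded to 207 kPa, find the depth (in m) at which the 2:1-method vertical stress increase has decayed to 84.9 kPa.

2:1 spreading — at depth z the loaded area has grown by z in each plan dimension:
qB/(B+z) = Δσ_z ⇒ z = qB/Δσ_z − B = 207×2.2/84.9 − 2.2 = 3.164 m

z ≈ 3.16 m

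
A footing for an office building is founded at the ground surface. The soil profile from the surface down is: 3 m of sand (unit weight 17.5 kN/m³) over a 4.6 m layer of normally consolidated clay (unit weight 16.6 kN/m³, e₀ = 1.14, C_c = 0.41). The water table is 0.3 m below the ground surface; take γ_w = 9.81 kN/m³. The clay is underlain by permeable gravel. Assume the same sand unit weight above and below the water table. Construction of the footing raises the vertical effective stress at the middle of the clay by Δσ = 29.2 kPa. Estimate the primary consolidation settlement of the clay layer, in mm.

S_c ≈ 203 mm

Mid-depth of clay below the ground surface: z = 3 + 4.6/2 = 5.3 m.
Total vertical stress at mid-clay: σ_v = 17.5×3 + 16.6×2.3 = 90.68 kPa.
Pore pressure: u = 9.81×(5.3 − 0.3) = 49.05 kPa.
Initial effective stress: σ'_0 = σ_v − u = 90.68 − 49.05 = 41.63 kPa.
Final effective stress: σ'_f = σ'_0 + Δσ = 41.63 + 29.2 = 70.83 kPa.
Normally consolidated clay, so the full stress increment lies on the virgin compression line:
S_c = C_c·H/(1+e₀)·log₁₀(σ'_f/σ'_0) = 0.41×4.6/(1+1.14)×log₁₀(70.83/41.63)
    = 0.88131 × 0.23081 = 0.2034 m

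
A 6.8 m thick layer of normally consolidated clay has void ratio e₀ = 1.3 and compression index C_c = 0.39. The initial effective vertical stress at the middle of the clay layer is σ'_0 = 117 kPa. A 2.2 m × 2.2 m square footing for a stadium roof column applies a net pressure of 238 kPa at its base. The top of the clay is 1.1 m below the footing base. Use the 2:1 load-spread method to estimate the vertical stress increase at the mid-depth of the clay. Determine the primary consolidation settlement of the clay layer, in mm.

Mid-depth of clay below the footing base: z = 1.1 + 6.8/2 = 4.5 m.
Stress increase at mid-clay by the 2:1 spreading method:
Δσ = qBL/((B+z)(L+z)) = 238×2.2×2.2/((2.2+4.5)(2.2+4.5)) = 25.661 kPa
Final effective stress: σ'_f = σ'_0 + Δσ = 117 + 25.661 = 142.66 kPa.
Normally consolidated clay, so the full stress increment lies on the virgin compression line:
S_c = C_c·H/(1+e₀)·log₁₀(σ'_f/σ'_0) = 0.39×6.8/(1+1.3)×log₁₀(142.66/117)
    = 1.153 × 0.086116 = 0.09929 m

S_c ≈ 99.3 mm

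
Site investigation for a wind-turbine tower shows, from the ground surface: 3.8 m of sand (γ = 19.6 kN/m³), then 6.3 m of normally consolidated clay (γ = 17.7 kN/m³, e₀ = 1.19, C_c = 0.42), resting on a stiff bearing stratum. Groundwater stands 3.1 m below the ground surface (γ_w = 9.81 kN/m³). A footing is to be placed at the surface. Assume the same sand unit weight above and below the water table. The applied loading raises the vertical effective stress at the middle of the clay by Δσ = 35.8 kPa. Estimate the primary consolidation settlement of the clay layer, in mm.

Mid-depth of clay below the ground surface: z = 3.8 + 6.3/2 = 6.95 m.
Total vertical stress at mid-clay: σ_v = 19.6×3.8 + 17.7×3.15 = 130.24 kPa.
Pore pressure: u = 9.81×(6.95 − 3.1) = 37.769 kPa.
Initial effective stress: σ'_0 = σ_v − u = 130.24 − 37.769 = 92.471 kPa.
Final effective stress: σ'_f = σ'_0 + Δσ = 92.471 + 35.8 = 128.27 kPa.
Normally consolidated clay, so the full stress increment lies on the virgin compression line:
S_c = C_c·H/(1+e₀)·log₁₀(σ'_f/σ'_0) = 0.42×6.3/(1+1.19)×log₁₀(128.27/92.471)
    = 1.2082 × 0.14212 = 0.1717 m

S_c ≈ 172 mm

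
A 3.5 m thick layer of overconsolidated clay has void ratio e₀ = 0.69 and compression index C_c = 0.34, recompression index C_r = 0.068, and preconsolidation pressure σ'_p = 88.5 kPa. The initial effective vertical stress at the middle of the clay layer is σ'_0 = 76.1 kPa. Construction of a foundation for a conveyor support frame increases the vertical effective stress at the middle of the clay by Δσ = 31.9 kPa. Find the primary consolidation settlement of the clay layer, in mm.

S_c ≈ 70.1 mm

Final effective stress: σ'_f = 76.1 + 31.9 = 108 kPa.
σ'_f = 108 > σ'_p = 88.5 kPa, so the stress path crosses the preconsolidation pressure — recompression up to σ'_p, then virgin compression beyond:
S_c = H/(1+e₀)·[C_r·log₁₀(σ'_p/σ'_0) + C_c·log₁₀(σ'_f/σ'_p)]
    = 3.5/1.69 × [0.068×log₁₀(88.5/76.1) + 0.34×log₁₀(108/88.5)]
    = 2.071 × [0.004458 + 0.029403] = 0.07013 m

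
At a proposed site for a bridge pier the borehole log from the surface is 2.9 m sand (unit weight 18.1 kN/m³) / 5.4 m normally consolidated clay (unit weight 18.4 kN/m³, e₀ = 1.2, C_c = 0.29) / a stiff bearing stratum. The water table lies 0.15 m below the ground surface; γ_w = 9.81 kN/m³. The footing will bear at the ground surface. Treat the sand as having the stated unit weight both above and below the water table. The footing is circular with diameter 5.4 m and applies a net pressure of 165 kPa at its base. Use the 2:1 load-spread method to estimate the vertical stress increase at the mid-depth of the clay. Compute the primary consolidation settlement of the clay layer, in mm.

Mid-depth of clay below the ground surface: z = 2.9 + 5.4/2 = 5.6 m.
Total vertical stress at mid-clay: σ_v = 18.1×2.9 + 18.4×2.7 = 102.17 kPa.
Pore pressure: u = 9.81×(5.6 − 0.15) = 53.465 kPa.
Initial effective stress: σ'_0 = σ_v − u = 102.17 − 53.465 = 48.705 kPa.
Stress increase at mid-clay by the 2:1 spreading method:
Δσ ≈ qD²/(D+z)² = 165×5.4²/(5.4+5.6)² = 39.764 kPa
Final effective stress: σ'_f = σ'_0 + Δσ = 48.705 + 39.764 = 88.469 kPa.
Normally consolidated clay, so the full stress increment lies on the virgin compression line:
S_c = C_c·H/(1+e₀)·log₁₀(σ'_f/σ'_0) = 0.29×5.4/(1+1.2)×log₁₀(88.469/48.705)
    = 0.71182 × 0.25922 = 0.1845 m

S_c ≈ 185 mm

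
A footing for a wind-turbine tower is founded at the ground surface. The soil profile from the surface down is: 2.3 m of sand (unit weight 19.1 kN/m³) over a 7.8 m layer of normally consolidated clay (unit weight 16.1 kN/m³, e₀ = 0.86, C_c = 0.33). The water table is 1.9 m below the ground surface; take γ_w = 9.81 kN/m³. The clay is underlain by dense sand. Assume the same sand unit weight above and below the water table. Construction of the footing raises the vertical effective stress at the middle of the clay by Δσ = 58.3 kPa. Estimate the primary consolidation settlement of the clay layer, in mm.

Mid-depth of clay below the ground surface: z = 2.3 + 7.8/2 = 6.2 m.
Total vertical stress at mid-clay: σ_v = 19.1×2.3 + 16.1×3.9 = 106.72 kPa.
Pore pressure: u = 9.81×(6.2 − 1.9) = 42.183 kPa.
Initial effective stress: σ'_0 = σ_v − u = 106.72 − 42.183 = 64.537 kPa.
Final effective stress: σ'_f = σ'_0 + Δσ = 64.537 + 58.3 = 122.84 kPa.
Normally consolidated clay, so the full stress increment lies on the virgin compression line:
S_c = C_c·H/(1+e₀)·log₁₀(σ'_f/σ'_0) = 0.33×7.8/(1+0.86)×log₁₀(122.84/64.537)
    = 1.3839 × 0.27953 = 0.3868 m

S_c ≈ 387 mm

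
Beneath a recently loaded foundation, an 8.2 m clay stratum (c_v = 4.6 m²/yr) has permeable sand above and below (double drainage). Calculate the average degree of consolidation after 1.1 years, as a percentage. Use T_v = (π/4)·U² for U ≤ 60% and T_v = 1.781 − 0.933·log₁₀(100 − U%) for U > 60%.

U ≈ 61.4 %

Drainage path length: H_d = H/2 = 4.1 m (double drainage).
T_v = c_v·t/H_d² = 4.6×1.1/4.1² = 0.30101.
T_v = 0.30101 corresponds to the U > 60% branch:
U = 1 − 10^((1.781 − T_v)/0.933)/100 = 0.6143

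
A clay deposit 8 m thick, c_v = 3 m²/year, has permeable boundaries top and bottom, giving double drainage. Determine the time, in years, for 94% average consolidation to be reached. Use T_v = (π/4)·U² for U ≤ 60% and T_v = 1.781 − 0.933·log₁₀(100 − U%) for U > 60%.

t ≈ 5.63 years

Drainage path length: H_d = H/2 = 4 m (double drainage).
U > 60%: T_v = 1.781 − 0.933·log₁₀(100 − 94) = 1.055.
t = T_v·H_d²/c_v = 1.055×4²/3 = 5.627 years.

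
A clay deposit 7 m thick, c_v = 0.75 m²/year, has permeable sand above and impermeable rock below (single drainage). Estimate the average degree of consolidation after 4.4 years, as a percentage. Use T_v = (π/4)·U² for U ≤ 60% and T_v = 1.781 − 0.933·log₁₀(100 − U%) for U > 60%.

U ≈ 29.3 %

Drainage path length: H_d = H = 7 m (single drainage).
T_v = c_v·t/H_d² = 0.75×4.4/7² = 0.067347.
T_v = 0.067347 corresponds to the U ≤ 60% branch:
U = √(4T_v/π) = 0.2928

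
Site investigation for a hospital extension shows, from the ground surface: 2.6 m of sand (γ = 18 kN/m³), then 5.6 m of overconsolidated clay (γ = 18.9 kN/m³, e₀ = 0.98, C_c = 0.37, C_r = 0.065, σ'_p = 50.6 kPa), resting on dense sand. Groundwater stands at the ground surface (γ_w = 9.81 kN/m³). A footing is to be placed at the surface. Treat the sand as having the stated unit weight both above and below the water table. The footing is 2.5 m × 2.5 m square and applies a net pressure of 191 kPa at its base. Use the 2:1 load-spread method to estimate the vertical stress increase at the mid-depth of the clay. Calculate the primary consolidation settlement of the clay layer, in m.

S_c ≈ 0.126 m

Mid-depth of clay below the ground surface: z = 2.6 + 5.6/2 = 5.4 m.
Total vertical stress at mid-clay: σ_v = 18×2.6 + 18.9×2.8 = 99.72 kPa.
Pore pressure: u = 9.81×(5.4 − 0) = 52.974 kPa.
Initial effective stress: σ'_0 = σ_v − u = 99.72 − 52.974 = 46.746 kPa.
Stress increase at mid-clay by the 2:1 spreading method:
Δσ = qBL/((B+z)(L+z)) = 191×2.5×2.5/((2.5+5.4)(2.5+5.4)) = 19.128 kPa
Final effective stress: σ'_f = 46.746 + 19.128 = 65.874 kPa.
σ'_f = 65.874 > σ'_p = 50.6 kPa, so the stress path crosses the preconsolidation pressure — recompression up to σ'_p, then virgin compression beyond:
S_c = H/(1+e₀)·[C_r·log₁₀(σ'_p/σ'_0) + C_c·log₁₀(σ'_f/σ'_p)]
    = 5.6/1.98 × [0.065×log₁₀(50.6/46.746) + 0.37×log₁₀(65.874/50.6)]
    = 2.8283 × [0.0022364 + 0.042389] = 0.1262 m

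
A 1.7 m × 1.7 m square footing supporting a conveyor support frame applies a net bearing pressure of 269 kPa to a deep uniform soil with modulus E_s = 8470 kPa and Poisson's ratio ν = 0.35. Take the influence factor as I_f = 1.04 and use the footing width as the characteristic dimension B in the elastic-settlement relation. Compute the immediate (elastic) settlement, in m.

S_e ≈ 0.0493 m

Immediate (elastic) settlement: S_e = q·B·(1−ν²)/E_s · I_f.
S_e = 269 × 1.7 × (1 − 0.35²) / 8470 × 1.04
    = 269 × 1.7 × 0.8775 / 8470 × 1.04
    = 0.04927 m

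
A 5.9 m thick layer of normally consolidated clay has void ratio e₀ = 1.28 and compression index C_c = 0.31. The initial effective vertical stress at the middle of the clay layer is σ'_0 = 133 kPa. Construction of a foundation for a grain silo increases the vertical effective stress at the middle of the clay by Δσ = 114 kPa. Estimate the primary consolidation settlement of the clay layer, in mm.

S_c ≈ 216 mm

Final effective stress: σ'_f = σ'_0 + Δσ = 133 + 114 = 247 kPa.
Normally consolidated clay, so the full stress increment lies on the virgin compression line:
S_c = C_c·H/(1+e₀)·log₁₀(σ'_f/σ'_0) = 0.31×5.9/(1+1.28)×log₁₀(247/133)
    = 0.80219 × 0.26885 = 0.2157 m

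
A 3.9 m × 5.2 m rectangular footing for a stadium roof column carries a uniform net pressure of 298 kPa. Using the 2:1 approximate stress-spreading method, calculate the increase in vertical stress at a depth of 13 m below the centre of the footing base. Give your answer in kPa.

By the 2:1 method the load spreads at 1 horizontal : 2 vertical, so at depth z the loaded area has grown by z in each plan dimension:
Δσ = qBL/((B+z)(L+z)) = 298×3.9×5.2/((3.9+13)(5.2+13)) = 19.648 kPa

Δσ_z ≈ 19.6 kPa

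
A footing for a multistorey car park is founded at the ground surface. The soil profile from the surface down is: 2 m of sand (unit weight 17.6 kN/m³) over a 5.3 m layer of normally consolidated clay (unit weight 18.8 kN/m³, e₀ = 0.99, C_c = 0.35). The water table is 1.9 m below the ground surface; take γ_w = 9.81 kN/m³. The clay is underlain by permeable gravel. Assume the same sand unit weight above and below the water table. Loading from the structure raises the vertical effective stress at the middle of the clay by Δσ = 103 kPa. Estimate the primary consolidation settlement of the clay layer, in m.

Mid-depth of clay below the ground surface: z = 2 + 5.3/2 = 4.65 m.
Total vertical stress at mid-clay: σ_v = 17.6×2 + 18.8×2.65 = 85.02 kPa.
Pore pressure: u = 9.81×(4.65 − 1.9) = 26.978 kPa.
Initial effective stress: σ'_0 = σ_v − u = 85.02 − 26.978 = 58.042 kPa.
Final effective stress: σ'_f = σ'_0 + Δσ = 58.042 + 103 = 161.04 kPa.
Normally consolidated clay, so the full stress increment lies on the virgin compression line:
S_c = C_c·H/(1+e₀)·log₁₀(σ'_f/σ'_0) = 0.35×5.3/(1+0.99)×log₁₀(161.04/58.042)
    = 0.93216 × 0.44319 = 0.4131 m

S_c ≈ 0.413 m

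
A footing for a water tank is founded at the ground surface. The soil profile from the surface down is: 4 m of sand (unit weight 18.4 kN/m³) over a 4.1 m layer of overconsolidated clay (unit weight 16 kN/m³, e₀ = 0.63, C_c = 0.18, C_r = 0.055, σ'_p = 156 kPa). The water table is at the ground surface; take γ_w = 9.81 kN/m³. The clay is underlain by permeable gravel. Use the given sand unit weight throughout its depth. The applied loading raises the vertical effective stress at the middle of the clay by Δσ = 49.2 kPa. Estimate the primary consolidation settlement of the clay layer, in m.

Mid-depth of clay below the ground surface: z = 4 + 4.1/2 = 6.05 m.
Total vertical stress at mid-clay: σ_v = 18.4×4 + 16×2.05 = 106.4 kPa.
Pore pressure: u = 9.81×(6.05 − 0) = 59.351 kPa.
Initial effective stress: σ'_0 = σ_v − u = 106.4 − 59.351 = 47.049 kPa.
Final effective stress: σ'_f = 47.049 + 49.2 = 96.249 kPa.
σ'_f = 96.249 ≤ σ'_p = 156 kPa, so the clay remains overconsolidated and only the recompression index applies:
S_c = C_r·H/(1+e₀)·log₁₀(σ'_f/σ'_0) = 0.055×4.1/1.63×log₁₀(96.249/47.049)
    = 0.13834 × 0.31085 = 0.043 m

S_c ≈ 0.043 m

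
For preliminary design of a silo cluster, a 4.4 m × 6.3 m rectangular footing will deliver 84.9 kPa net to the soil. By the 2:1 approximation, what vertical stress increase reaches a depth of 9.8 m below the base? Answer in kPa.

By the 2:1 method the load spreads at 1 horizontal : 2 vertical, so at depth z the loaded area has grown by z in each plan dimension:
Δσ = qBL/((B+z)(L+z)) = 84.9×4.4×6.3/((4.4+9.8)(6.3+9.8)) = 10.294 kPa

Δσ_z ≈ 10.3 kPa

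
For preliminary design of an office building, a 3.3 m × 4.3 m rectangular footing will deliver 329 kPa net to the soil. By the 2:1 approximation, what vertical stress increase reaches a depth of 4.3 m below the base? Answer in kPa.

Δσ_z ≈ 71.4 kPa

By the 2:1 method the load spreads at 1 horizontal : 2 vertical, so at depth z the loaded area has grown by z in each plan dimension:
Δσ = qBL/((B+z)(L+z)) = 329×3.3×4.3/((3.3+4.3)(4.3+4.3)) = 71.428 kPa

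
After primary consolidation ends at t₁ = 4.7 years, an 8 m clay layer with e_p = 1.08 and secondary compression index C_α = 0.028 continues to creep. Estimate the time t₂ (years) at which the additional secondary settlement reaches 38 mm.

S_s = C_α·H/(1+e_p)·log₁₀(t₂/t₁) ⇒ log₁₀(t₂/t₁) = S_s·(1+e_p)/(C_α·H).
log₁₀(t₂/t₁) = 0.038 × (1+1.08) / (0.028×8) = 0.3529
t₂ = t₁ × 10^0.3529 = 4.7 × 2.253 = 10.59 years

t₂ ≈ 10.6 years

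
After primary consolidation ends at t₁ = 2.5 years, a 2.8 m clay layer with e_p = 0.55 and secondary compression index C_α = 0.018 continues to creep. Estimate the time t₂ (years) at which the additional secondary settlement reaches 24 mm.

t₂ ≈ 13.7 years

S_s = C_α·H/(1+e_p)·log₁₀(t₂/t₁) ⇒ log₁₀(t₂/t₁) = S_s·(1+e_p)/(C_α·H).
log₁₀(t₂/t₁) = 0.024 × (1+0.55) / (0.018×2.8) = 0.7381
t₂ = t₁ × 10^0.7381 = 2.5 × 5.471 = 13.68 years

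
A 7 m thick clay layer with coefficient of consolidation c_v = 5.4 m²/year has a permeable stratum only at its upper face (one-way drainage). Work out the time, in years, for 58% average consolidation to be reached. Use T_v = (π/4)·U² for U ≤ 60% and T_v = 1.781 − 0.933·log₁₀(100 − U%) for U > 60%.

Drainage path length: H_d = H = 7 m (single drainage).
U ≤ 60%: T_v = (π/4)·U² = (π/4)×0.58² = 0.26421.
t = T_v·H_d²/c_v = 0.26421×7²/5.4 = 2.397 years.

t ≈ 2.4 years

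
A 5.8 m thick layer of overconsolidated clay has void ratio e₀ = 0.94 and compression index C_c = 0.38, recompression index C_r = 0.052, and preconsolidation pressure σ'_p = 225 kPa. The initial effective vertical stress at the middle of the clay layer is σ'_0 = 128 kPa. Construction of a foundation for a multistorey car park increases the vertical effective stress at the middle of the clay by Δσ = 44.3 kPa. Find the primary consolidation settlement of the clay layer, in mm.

Final effective stress: σ'_f = 128 + 44.3 = 172.3 kPa.
σ'_f = 172.3 ≤ σ'_p = 225 kPa, so the clay remains overconsolidated and only the recompression index applies:
S_c = C_r·H/(1+e₀)·log₁₀(σ'_f/σ'_0) = 0.052×5.8/1.94×log₁₀(172.3/128)
    = 0.15546 × 0.12908 = 0.02007 m

S_c ≈ 20.1 mm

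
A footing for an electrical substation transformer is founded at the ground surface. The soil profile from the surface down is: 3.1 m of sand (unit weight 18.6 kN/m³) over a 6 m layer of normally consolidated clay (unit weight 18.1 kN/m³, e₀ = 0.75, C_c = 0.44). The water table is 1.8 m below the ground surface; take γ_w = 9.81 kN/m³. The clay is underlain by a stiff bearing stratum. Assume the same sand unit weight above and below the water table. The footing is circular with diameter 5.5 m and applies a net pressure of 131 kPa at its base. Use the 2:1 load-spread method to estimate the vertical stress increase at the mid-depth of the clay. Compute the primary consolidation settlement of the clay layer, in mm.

S_c ≈ 231 mm

Mid-depth of clay below the ground surface: z = 3.1 + 6/2 = 6.1 m.
Total vertical stress at mid-clay: σ_v = 18.6×3.1 + 18.1×3 = 111.96 kPa.
Pore pressure: u = 9.81×(6.1 − 1.8) = 42.183 kPa.
Initial effective stress: σ'_0 = σ_v − u = 111.96 − 42.183 = 69.777 kPa.
Stress increase at mid-clay by the 2:1 spreading method:
Δσ ≈ qD²/(D+z)² = 131×5.5²/(5.5+6.1)² = 29.45 kPa
Final effective stress: σ'_f = σ'_0 + Δσ = 69.777 + 29.45 = 99.227 kPa.
Normally consolidated clay, so the full stress increment lies on the virgin compression line:
S_c = C_c·H/(1+e₀)·log₁₀(σ'_f/σ'_0) = 0.44×6/(1+0.75)×log₁₀(99.227/69.777)
    = 1.5086 × 0.15292 = 0.2307 m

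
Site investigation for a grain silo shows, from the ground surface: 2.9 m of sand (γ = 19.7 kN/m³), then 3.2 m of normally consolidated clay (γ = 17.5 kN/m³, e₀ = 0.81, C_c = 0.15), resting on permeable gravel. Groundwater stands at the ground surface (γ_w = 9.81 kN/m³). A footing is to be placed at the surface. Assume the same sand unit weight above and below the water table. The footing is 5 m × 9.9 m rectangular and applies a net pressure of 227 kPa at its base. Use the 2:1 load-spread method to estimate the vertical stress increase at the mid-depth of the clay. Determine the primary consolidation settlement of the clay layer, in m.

Mid-depth of clay below the ground surface: z = 2.9 + 3.2/2 = 4.5 m.
Total vertical stress at mid-clay: σ_v = 19.7×2.9 + 17.5×1.6 = 85.13 kPa.
Pore pressure: u = 9.81×(4.5 − 0) = 44.145 kPa.
Initial effective stress: σ'_0 = σ_v − u = 85.13 − 44.145 = 40.985 kPa.
Stress increase at mid-clay by the 2:1 spreading method:
Δσ = qBL/((B+z)(L+z)) = 227×5×9.9/((5+4.5)(9.9+4.5)) = 82.138 kPa
Final effective stress: σ'_f = σ'_0 + Δσ = 40.985 + 82.138 = 123.12 kPa.
Normally consolidated clay, so the full stress increment lies on the virgin compression line:
S_c = C_c·H/(1+e₀)·log₁₀(σ'_f/σ'_0) = 0.15×3.2/(1+0.81)×log₁₀(123.12/40.985)
    = 0.26519 × 0.4777 = 0.1267 m

S_c ≈ 0.127 m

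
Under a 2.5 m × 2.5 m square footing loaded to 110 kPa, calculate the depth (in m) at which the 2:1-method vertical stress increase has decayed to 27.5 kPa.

2:1 spreading — at depth z the loaded area has grown by z in each plan dimension:
qB²/(B+z)² = Δσ_z ⇒ z = B(√(q/Δσ_z) − 1) = 2.5×(√(110/27.5) − 1) = 2.5 m

z ≈ 2.5 m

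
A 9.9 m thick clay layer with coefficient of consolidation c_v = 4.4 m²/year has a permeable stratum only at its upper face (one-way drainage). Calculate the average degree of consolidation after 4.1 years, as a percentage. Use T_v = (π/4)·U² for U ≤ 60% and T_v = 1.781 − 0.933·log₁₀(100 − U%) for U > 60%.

U ≈ 48.4 %

Drainage path length: H_d = H = 9.9 m (single drainage).
T_v = c_v·t/H_d² = 4.4×4.1/9.9² = 0.18406.
T_v = 0.18406 corresponds to the U ≤ 60% branch:
U = √(4T_v/π) = 0.4841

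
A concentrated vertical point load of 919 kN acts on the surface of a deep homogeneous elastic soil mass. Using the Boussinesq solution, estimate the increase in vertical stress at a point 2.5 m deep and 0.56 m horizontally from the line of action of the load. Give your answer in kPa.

Boussinesq vertical stress below a point load on an elastic half-space:
Δσ_z = 3P/(2πz²) · [1 + (r/z)²]^(−5/2)
r/z = 0.56/2.5 = 0.224; [1+(r/z)²]^(−5/2) = 0.8848.
Δσ_z = 3×919/(2π×2.5²) × 0.8848 = 70.206 × 0.8848 = 62.12 kPa

Δσ_z ≈ 62.1 kPa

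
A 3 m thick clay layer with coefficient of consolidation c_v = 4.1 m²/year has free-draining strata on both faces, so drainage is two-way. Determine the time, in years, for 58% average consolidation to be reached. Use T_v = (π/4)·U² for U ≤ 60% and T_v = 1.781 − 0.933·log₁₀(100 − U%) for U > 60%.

Drainage path length: H_d = H/2 = 1.5 m (double drainage).
U ≤ 60%: T_v = (π/4)·U² = (π/4)×0.58² = 0.26421.
t = T_v·H_d²/c_v = 0.26421×1.5²/4.1 = 0.145 years.

t ≈ 0.145 years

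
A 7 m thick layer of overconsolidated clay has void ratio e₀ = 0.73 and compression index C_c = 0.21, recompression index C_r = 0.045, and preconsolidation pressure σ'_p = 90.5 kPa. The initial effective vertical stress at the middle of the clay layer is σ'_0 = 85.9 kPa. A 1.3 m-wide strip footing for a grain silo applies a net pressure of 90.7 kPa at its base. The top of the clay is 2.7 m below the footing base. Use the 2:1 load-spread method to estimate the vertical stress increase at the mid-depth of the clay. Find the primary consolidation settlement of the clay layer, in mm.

S_c ≈ 46.9 mm

Mid-depth of clay below the footing base: z = 2.7 + 7/2 = 6.2 m.
Stress increase at mid-clay by the 2:1 spreading method:
Δσ = qB/(B+z) = 90.7×1.3/(1.3+6.2) = 15.721 kPa
Final effective stress: σ'_f = 85.9 + 15.721 = 101.62 kPa.
σ'_f = 101.62 > σ'_p = 90.5 kPa, so the stress path crosses the preconsolidation pressure — recompression up to σ'_p, then virgin compression beyond:
S_c = H/(1+e₀)·[C_r·log₁₀(σ'_p/σ'_0) + C_c·log₁₀(σ'_f/σ'_p)]
    = 7/1.73 × [0.045×log₁₀(90.5/85.9) + 0.21×log₁₀(101.62/90.5)]
    = 4.0462 × [0.0010195 + 0.010569] = 0.04689 m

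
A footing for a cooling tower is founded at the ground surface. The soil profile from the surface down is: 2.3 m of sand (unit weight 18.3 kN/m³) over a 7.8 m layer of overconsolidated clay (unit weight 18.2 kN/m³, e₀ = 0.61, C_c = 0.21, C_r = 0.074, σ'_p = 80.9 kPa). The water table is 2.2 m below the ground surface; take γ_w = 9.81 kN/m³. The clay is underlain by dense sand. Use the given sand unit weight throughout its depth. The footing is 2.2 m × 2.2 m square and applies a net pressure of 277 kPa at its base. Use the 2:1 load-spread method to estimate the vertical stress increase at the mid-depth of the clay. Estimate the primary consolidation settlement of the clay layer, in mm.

Mid-depth of clay below the ground surface: z = 2.3 + 7.8/2 = 6.2 m.
Total vertical stress at mid-clay: σ_v = 18.3×2.3 + 18.2×3.9 = 113.07 kPa.
Pore pressure: u = 9.81×(6.2 − 2.2) = 39.24 kPa.
Initial effective stress: σ'_0 = σ_v − u = 113.07 − 39.24 = 73.83 kPa.
Stress increase at mid-clay by the 2:1 spreading method:
Δσ = qBL/((B+z)(L+z)) = 277×2.2×2.2/((2.2+6.2)(2.2+6.2)) = 19.001 kPa
Final effective stress: σ'_f = 73.83 + 19.001 = 92.831 kPa.
σ'_f = 92.831 > σ'_p = 80.9 kPa, so the stress path crosses the preconsolidation pressure — recompression up to σ'_p, then virgin compression beyond:
S_c = H/(1+e₀)·[C_r·log₁₀(σ'_p/σ'_0) + C_c·log₁₀(σ'_f/σ'_p)]
    = 7.8/1.61 × [0.074×log₁₀(80.9/73.83) + 0.21×log₁₀(92.831/80.9)]
    = 4.8447 × [0.002939 + 0.012546] = 0.07502 m

S_c ≈ 75 mm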